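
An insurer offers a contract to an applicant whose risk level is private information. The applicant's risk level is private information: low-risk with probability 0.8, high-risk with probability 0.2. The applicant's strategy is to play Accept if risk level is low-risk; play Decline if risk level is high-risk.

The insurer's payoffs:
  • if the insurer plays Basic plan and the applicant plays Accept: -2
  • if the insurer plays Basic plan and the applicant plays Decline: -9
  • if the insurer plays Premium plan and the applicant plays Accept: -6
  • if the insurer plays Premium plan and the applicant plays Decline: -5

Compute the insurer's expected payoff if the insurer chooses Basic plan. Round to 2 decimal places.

E[Basic plan] = 0.8·(-2) + 0.2·(-9) = (-1.6) + (-1.8) = -3.4

-3.40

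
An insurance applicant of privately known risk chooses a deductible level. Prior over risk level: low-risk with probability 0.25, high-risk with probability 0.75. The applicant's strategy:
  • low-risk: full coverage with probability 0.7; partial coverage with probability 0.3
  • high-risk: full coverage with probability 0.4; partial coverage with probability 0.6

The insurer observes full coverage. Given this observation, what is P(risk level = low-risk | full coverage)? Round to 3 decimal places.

P(full coverage) = 0.25·0.7 + 0.75·0.4 = 0.475
P(low-risk | full coverage) = (0.25·0.7) / 0.475 = 0.175 / 0.475 = 0.368421

0.368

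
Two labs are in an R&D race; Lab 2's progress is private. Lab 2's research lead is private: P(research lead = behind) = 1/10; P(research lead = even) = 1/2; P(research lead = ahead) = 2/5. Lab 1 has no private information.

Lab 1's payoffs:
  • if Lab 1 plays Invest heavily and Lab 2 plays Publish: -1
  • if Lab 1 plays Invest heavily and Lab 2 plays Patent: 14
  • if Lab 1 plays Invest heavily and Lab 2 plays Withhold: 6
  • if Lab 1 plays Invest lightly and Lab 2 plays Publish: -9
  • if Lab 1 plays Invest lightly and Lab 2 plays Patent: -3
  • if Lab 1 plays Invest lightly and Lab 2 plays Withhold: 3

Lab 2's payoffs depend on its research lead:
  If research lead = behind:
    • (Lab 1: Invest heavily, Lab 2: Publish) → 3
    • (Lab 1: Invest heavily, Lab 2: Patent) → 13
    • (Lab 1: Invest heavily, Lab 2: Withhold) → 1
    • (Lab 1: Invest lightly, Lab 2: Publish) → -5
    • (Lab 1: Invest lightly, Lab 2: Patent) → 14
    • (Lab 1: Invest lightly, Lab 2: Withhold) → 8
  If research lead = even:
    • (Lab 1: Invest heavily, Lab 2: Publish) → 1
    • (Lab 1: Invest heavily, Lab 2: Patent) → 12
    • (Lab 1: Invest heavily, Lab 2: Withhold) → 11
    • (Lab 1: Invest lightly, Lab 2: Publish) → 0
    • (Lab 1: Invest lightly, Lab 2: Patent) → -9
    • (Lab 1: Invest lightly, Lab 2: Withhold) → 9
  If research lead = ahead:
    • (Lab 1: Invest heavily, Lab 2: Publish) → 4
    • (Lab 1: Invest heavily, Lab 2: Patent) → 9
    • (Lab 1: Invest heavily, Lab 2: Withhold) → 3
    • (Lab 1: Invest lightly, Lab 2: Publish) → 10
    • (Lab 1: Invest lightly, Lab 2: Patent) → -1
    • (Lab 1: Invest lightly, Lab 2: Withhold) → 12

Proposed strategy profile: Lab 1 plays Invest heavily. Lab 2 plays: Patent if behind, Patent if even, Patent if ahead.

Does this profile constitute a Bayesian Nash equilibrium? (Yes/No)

Yes

Lab 1 plays Invest heavily: E[Invest heavily] = 1/10·(14) + 1/2·(14) + 2/5·(14) = 14; E[Invest lightly] = -3. Best-responding. ✓
Lab 2 (research lead behind), facing Invest heavily: Publish gives 3, Patent gives 13, Withhold gives 1. Proposed Patent is best. ✓
Lab 2 (research lead even), facing Invest heavily: Publish gives 1, Patent gives 12, Withhold gives 11. Proposed Patent is best. ✓
Lab 2 (research lead ahead), facing Invest heavily: Publish gives 4, Patent gives 9, Withhold gives 3. Proposed Patent is best. ✓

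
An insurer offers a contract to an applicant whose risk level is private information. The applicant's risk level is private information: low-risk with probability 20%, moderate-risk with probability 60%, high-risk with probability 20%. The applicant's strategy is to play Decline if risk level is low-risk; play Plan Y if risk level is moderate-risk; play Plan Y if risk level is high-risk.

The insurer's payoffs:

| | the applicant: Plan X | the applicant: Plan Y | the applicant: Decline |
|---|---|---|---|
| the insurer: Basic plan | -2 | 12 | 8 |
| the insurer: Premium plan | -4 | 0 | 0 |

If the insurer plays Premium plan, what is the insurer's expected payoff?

E[Premium plan] = 0.2·0 + 0.6·0 + 0.2·0 = 0 + 0 + 0 = 0

0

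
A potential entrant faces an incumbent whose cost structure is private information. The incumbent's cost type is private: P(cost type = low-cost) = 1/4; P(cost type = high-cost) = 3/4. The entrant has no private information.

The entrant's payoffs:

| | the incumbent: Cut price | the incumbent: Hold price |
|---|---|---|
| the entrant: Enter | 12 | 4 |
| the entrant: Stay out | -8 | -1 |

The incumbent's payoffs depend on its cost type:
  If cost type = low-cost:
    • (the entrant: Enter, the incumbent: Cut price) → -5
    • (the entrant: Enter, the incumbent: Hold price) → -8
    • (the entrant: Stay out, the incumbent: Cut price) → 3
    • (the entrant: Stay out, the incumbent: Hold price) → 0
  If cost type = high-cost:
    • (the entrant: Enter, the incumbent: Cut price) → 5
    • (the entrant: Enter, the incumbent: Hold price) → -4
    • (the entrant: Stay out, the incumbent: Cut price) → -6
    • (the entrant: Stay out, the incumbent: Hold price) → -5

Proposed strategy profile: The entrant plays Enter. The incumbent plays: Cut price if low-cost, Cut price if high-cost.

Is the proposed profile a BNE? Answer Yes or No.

Yes

The entrant plays Enter: E[Enter] = 1/4·(12) + 3/4·(12) = 12; E[Stay out] = -8. Best-responding. ✓
The incumbent (cost type low-cost), facing Enter: Cut price gives -5, Hold price gives -8. Proposed Cut price is best. ✓
The incumbent (cost type high-cost), facing Enter: Cut price gives 5, Hold price gives -4. Proposed Cut price is best. ✓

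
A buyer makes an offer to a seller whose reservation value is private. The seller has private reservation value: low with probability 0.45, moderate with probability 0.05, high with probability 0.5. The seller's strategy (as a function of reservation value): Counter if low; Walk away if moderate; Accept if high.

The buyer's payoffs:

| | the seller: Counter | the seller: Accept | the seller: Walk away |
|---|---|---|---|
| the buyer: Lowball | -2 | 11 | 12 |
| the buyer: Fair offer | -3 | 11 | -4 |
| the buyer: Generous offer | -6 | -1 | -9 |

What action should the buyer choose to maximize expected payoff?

Lowball

E[Lowball] = 0.45·(-2) + 0.05·(12) + 0.5·(11) = 5.2
E[Fair offer] = 0.45·(-3) + 0.05·(-4) + 0.5·(11) = 3.95
E[Generous offer] = 0.45·(-6) + 0.05·(-9) + 0.5·(-1) = -3.65
Best response: Lowball (5.2 is the largest).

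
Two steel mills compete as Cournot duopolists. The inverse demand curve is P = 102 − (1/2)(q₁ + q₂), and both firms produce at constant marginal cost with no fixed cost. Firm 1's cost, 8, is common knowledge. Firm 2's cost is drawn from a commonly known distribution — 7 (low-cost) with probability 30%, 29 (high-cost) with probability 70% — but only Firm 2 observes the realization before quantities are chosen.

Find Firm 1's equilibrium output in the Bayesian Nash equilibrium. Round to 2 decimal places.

Each type of Firm 2 best-responds to q₁; Firm 1 best-responds to the expected q₂ over Firm 2's types.
Firm 2 with cost c maximizes (102 − (1/2)(q₁+q₂) − c)·q₂, giving q₂(c) = (102 − c − (1/2)q₁).
E[c₂] = 0.3·7 + 0.7·29 = 22.4
Firm 1's FOC against E[q₂] yields q₁ = (102 − 2·8 + E[c₂])/(3/2) = (102 − 16 + 22.4)/(3/2) = 72.2667.

72.27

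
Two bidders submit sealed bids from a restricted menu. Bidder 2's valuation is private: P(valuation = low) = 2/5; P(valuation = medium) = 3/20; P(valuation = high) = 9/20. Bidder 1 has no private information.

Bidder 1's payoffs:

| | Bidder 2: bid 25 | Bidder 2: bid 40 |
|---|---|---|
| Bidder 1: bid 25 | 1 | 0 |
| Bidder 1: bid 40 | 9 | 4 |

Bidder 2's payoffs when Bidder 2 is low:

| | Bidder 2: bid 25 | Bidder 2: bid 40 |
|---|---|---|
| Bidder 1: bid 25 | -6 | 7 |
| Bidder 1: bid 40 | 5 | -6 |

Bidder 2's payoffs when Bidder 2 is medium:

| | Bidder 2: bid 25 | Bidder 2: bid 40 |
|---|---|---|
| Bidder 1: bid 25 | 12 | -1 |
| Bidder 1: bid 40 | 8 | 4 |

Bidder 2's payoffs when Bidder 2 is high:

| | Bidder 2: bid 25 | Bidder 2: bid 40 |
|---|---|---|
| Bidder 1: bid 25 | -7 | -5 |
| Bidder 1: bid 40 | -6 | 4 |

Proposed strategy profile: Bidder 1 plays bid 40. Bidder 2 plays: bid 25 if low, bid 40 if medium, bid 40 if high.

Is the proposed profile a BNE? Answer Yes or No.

No

A profile is a BNE iff every type of every player is best-responding given beliefs about the other side.
Bidder 1 plays bid 40: E[bid 40] = 2/5·(9) + 3/20·(4) + 9/20·(4) = 6; E[bid 25] = 2/5. Best-responding. ✓
Bidder 2 (valuation low), facing bid 40: bid 25 gives 5, bid 40 gives -6. Proposed bid 25 is best. ✓
Bidder 2 (valuation medium), facing bid 40: bid 25 gives 8, bid 40 gives 4. Proposed bid 40 is not best — profitable deviation exists. ✗
Bidder 2 (valuation high), facing bid 40: bid 25 gives -6, bid 40 gives 4. Proposed bid 40 is best. ✓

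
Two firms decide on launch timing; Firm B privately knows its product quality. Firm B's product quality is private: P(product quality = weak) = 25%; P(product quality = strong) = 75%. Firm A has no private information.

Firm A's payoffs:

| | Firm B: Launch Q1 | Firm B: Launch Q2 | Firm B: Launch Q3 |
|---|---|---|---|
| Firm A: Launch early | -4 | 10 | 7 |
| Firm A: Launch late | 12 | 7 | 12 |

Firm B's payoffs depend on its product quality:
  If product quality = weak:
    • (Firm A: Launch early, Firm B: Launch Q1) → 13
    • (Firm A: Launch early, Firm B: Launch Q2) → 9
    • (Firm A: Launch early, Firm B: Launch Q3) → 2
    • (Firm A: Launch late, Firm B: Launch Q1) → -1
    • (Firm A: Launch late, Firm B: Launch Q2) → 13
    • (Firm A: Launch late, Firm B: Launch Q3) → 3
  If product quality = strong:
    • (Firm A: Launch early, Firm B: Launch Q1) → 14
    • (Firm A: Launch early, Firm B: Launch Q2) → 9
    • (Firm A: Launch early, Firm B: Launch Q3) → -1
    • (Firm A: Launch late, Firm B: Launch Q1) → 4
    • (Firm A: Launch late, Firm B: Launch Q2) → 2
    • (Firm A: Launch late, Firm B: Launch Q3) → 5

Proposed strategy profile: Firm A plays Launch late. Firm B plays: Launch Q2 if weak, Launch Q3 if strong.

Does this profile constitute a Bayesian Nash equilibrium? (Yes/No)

Yes

Firm A plays Launch late: E[Launch late] = 0.25·(7) + 0.75·(12) = 10.75; E[Launch early] = 7.75. Best-responding. ✓
Firm B (product quality weak), facing Launch late: Launch Q1 gives -1, Launch Q2 gives 13, Launch Q3 gives 3. Proposed Launch Q2 is best. ✓
Firm B (product quality strong), facing Launch late: Launch Q1 gives 4, Launch Q2 gives 2, Launch Q3 gives 5. Proposed Launch Q3 is best. ✓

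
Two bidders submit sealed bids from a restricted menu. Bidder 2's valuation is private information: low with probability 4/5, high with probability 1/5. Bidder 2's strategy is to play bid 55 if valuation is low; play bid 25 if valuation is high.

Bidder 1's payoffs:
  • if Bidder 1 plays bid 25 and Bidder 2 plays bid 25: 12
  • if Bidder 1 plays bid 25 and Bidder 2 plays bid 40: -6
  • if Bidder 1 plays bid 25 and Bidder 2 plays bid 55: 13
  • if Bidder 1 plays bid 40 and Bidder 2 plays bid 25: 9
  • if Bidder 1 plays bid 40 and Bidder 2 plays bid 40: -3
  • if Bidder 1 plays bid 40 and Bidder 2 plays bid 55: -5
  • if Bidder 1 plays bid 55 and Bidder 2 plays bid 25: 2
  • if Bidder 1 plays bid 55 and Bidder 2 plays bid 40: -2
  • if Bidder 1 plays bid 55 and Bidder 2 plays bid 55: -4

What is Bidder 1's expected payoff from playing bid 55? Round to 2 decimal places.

-2.80

Take the expectation over Bidder 2's valuation, weighting each type's action by its prior probability.
E[bid 55] = 4/5·(-4) + 1/5·2 = (-16/5) + 2/5 = -14/5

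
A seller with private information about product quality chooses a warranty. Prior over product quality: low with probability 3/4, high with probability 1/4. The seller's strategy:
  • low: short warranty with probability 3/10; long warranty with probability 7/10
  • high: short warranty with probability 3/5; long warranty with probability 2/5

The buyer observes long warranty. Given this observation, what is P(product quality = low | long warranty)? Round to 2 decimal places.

P(long warranty) = (3/4)·(7/10) + (1/4)·(2/5) = 5/8
P(low | long warranty) = ((3/4)·(7/10)) / (5/8) = (21/40) / (5/8) = 21/25

0.84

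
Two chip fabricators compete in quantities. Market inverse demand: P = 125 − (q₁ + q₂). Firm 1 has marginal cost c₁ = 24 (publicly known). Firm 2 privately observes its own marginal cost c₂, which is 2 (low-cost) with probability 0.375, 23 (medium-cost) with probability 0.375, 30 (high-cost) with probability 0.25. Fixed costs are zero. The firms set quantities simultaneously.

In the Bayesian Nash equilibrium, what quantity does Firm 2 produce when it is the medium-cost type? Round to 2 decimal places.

Type-c best response for Firm 2: q₂(c) = (125 − c)/2 − q₁/2.
Firm 1 maximizes expected profit; its first-order condition is 125 − 2q₁ − E[q₂] − 24 = 0.
Substituting E[q₂] and solving: E[c₂] = 16.875, so q₁ = (125 − 2·24 + 16.875)/3 = 31.2917.
q₂(medium-cost) = (125 − 23 − 31.2917)/2 = 35.3542.

35.35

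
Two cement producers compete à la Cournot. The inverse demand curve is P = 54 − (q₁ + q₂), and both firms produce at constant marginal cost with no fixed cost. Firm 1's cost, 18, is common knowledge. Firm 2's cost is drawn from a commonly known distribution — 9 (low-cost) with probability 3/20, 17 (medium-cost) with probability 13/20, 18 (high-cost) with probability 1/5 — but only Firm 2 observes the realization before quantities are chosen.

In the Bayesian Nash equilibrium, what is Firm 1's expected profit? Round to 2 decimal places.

128.44

Firm 2 with cost c maximizes (54 − (q₁+q₂) − c)·q₂, giving q₂(c) = (54 − c − q₁)/2.
E[c₂] = 3/20·9 + 13/20·17 + 1/5·18 = 16
Firm 1's FOC against E[q₂] yields q₁ = (54 − 2·18 + E[c₂])/3 = (54 − 36 + 16)/3 = 11.3333.
E[P] = 54 − (q₁ + E[q₂]) = 29.3333; Firm 1's expected profit = (E[P] − 18)·q₁ = (29.3333 − 18)·11.3333 = 128.444.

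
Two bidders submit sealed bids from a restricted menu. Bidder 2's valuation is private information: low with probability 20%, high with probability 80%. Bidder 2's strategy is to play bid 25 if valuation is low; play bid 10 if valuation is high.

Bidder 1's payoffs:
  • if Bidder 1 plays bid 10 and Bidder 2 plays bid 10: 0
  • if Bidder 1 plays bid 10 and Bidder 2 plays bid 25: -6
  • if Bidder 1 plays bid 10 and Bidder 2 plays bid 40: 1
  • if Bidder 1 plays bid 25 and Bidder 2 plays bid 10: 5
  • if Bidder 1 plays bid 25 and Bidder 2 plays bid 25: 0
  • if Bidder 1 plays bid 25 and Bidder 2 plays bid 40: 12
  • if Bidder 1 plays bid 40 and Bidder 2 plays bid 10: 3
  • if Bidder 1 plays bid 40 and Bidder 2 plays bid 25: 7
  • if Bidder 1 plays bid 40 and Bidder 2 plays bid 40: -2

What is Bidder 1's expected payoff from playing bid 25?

4

E[bid 25] = 0.2·0 + 0.8·5 = 0 + 4 = 4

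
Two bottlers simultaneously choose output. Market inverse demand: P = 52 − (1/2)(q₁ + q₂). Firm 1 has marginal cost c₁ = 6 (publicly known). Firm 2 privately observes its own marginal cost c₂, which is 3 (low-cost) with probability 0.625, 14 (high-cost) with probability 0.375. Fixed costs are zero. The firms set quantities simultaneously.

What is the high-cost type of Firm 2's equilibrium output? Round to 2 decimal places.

22.29

Each type of Firm 2 best-responds to q₁; Firm 1 best-responds to the expected q₂ over Firm 2's types.
Firm 2 with cost c maximizes (52 − (1/2)(q₁+q₂) − c)·q₂, giving q₂(c) = (52 − c − (1/2)q₁).
E[c₂] = 0.625·3 + 0.375·14 = 7.125
Firm 1's FOC against E[q₂] yields q₁ = (52 − 2·6 + E[c₂])/(3/2) = (52 − 12 + 7.125)/(3/2) = 31.4167.
q₂(high-cost) = (52 − 14 − (1/2)·31.4167) = 22.2917.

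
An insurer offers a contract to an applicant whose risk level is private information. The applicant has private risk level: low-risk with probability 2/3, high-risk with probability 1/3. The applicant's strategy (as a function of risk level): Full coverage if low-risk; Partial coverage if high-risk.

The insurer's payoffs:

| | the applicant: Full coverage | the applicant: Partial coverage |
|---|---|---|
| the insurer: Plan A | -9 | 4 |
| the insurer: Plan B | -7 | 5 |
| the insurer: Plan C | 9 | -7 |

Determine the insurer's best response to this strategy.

E[Plan A] = 2/3·(-9) + 1/3·(4) = -14/3
E[Plan B] = 2/3·(-7) + 1/3·(5) = -3
E[Plan C] = 2/3·(9) + 1/3·(-7) = 11/3
Best response: Plan C (11/3 is the largest).

Plan C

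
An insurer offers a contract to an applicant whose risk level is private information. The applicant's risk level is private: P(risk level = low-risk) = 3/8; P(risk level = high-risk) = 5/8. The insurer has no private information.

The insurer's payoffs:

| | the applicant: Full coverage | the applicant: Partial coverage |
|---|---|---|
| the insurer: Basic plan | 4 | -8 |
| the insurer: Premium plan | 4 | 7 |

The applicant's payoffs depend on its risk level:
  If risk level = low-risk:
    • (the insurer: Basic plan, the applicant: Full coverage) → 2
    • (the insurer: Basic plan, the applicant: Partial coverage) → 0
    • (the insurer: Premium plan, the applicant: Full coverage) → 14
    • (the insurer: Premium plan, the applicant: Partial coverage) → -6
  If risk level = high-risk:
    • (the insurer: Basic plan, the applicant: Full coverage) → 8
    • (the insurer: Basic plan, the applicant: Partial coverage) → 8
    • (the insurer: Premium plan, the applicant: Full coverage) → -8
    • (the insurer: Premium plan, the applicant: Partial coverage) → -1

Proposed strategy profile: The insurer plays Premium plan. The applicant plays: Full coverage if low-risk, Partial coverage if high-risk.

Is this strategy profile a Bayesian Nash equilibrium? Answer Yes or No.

The insurer plays Premium plan: E[Premium plan] = 3/8·(4) + 5/8·(7) = 47/8; E[Basic plan] = -7/2. Best-responding. ✓
The applicant (risk level low-risk), facing Premium plan: Full coverage gives 14, Partial coverage gives -6. Proposed Full coverage is best. ✓
The applicant (risk level high-risk), facing Premium plan: Full coverage gives -8, Partial coverage gives -1. Proposed Partial coverage is best. ✓

Yes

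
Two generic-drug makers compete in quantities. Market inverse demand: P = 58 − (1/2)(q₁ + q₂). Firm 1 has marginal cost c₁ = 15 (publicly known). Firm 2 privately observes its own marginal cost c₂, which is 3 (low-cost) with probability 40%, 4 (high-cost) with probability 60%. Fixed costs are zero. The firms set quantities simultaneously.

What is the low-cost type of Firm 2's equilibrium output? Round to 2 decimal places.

Each type of Firm 2 best-responds to q₁; Firm 1 best-responds to the expected q₂ over Firm 2's types.
Firm 2 with cost c maximizes (58 − (1/2)(q₁+q₂) − c)·q₂, giving q₂(c) = (58 − c − (1/2)q₁).
E[c₂] = 0.4·3 + 0.6·4 = 3.6
Firm 1's FOC against E[q₂] yields q₁ = (58 − 2·15 + E[c₂])/(3/2) = (58 − 30 + 3.6)/(3/2) = 21.0667.
q₂(low-cost) = (58 − 3 − (1/2)·21.0667) = 44.4667.

44.47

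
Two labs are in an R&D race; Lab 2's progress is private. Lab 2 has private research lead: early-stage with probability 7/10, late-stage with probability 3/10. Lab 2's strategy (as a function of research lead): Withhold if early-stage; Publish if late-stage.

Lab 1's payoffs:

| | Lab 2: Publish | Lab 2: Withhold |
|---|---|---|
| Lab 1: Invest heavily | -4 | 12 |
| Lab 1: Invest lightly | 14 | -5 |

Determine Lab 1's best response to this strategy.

Invest heavily

Compute Lab 1's expected payoff for each action, taking the expectation over Lab 2's type.
E[Invest heavily] = 7/10·(12) + 3/10·(-4) = 36/5
E[Invest lightly] = 7/10·(-5) + 3/10·(14) = 7/10
Best response: Invest heavily (36/5 is the largest).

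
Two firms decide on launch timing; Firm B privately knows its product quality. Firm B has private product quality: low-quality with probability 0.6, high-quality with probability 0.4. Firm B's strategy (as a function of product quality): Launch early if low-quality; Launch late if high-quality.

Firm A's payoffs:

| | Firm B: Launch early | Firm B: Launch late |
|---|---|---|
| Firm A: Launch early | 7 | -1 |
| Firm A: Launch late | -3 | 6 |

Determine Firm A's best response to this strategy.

Launch early

E[Launch early] = 0.6·(7) + 0.4·(-1) = 3.8
E[Launch late] = 0.6·(-3) + 0.4·(6) = 0.6
Best response: Launch early (3.8 is the largest).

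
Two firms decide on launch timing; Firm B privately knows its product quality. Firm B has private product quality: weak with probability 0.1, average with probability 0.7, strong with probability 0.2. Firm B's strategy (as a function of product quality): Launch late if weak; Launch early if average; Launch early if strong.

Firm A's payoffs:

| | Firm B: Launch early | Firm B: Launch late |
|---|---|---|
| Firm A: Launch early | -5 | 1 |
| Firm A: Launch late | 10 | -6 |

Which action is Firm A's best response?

Launch late

Compute Firm A's expected payoff for each action, taking the expectation over Firm B's type.
E[Launch early] = 0.1·(1) + 0.7·(-5) + 0.2·(-5) = -4.4
E[Launch late] = 0.1·(-6) + 0.7·(10) + 0.2·(10) = 8.4
Best response: Launch late (8.4 is the largest).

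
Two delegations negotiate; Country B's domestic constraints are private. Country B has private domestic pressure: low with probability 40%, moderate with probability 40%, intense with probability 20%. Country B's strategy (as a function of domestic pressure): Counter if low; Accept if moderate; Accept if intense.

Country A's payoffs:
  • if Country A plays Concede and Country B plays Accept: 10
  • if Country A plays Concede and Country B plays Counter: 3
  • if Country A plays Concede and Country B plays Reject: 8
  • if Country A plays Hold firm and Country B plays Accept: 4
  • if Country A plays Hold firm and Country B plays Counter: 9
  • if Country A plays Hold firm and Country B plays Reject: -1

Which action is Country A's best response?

Concede

E[Concede] = 0.4·(3) + 0.4·(10) + 0.2·(10) = 7.2
E[Hold firm] = 0.4·(9) + 0.4·(4) + 0.2·(4) = 6
Best response: Concede (7.2 is the largest).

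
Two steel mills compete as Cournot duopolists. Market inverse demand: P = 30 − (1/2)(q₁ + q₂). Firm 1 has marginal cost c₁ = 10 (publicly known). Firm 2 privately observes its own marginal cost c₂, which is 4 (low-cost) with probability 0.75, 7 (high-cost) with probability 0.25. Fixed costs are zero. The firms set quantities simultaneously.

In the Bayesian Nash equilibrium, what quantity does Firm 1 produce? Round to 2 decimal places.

9.83

Firm 2 with cost c maximizes (30 − (1/2)(q₁+q₂) − c)·q₂, giving q₂(c) = (30 − c − (1/2)q₁).
E[c₂] = 0.75·4 + 0.25·7 = 4.75
Firm 1's FOC against E[q₂] yields q₁ = (30 − 2·10 + E[c₂])/(3/2) = (30 − 20 + 4.75)/(3/2) = 9.83333.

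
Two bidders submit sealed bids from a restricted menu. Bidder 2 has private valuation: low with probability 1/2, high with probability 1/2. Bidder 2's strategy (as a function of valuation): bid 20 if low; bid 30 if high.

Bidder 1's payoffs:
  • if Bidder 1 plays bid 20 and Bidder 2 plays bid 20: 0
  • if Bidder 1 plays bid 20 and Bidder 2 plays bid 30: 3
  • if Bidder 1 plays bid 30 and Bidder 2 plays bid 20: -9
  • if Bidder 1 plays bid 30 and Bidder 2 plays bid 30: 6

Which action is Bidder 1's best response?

bid 20

E[bid 20] = 1/2·(0) + 1/2·(3) = 3/2
E[bid 30] = 1/2·(-9) + 1/2·(6) = -3/2
Best response: bid 20 (3/2 is the largest).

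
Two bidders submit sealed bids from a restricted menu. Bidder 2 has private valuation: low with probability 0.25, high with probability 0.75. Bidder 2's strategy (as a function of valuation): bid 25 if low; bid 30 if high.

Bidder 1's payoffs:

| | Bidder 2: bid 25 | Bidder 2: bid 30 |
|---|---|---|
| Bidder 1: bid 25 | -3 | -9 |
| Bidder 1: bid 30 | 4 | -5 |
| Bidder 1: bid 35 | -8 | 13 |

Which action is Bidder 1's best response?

E[bid 25] = 0.25·(-3) + 0.75·(-9) = -7.5
E[bid 30] = 0.25·(4) + 0.75·(-5) = -2.75
E[bid 35] = 0.25·(-8) + 0.75·(13) = 7.75
Best response: bid 35 (7.75 is the largest).

bid 35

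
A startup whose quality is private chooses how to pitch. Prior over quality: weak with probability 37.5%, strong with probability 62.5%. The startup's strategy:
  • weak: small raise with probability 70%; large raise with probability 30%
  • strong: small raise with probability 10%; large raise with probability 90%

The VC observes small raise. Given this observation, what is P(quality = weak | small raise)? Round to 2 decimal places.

0.81

Apply Bayes' rule using the sender's strategy as the likelihood.
P(small raise) = 0.375·0.7 + 0.625·0.1 = 0.325
P(weak | small raise) = (0.375·0.7) / 0.325 = 0.2625 / 0.325 = 0.807692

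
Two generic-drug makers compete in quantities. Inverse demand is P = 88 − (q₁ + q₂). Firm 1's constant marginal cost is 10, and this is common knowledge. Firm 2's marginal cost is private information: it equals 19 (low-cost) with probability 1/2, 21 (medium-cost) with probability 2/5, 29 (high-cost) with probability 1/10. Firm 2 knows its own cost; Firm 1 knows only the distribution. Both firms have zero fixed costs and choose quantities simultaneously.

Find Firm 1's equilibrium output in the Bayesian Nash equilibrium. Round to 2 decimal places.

Firm 2 with cost c maximizes (88 − (q₁+q₂) − c)·q₂, giving q₂(c) = (88 − c − q₁)/2.
E[c₂] = 1/2·19 + 2/5·21 + 1/10·29 = 20.8
Firm 1's FOC against E[q₂] yields q₁ = (88 − 2·10 + E[c₂])/3 = (88 − 20 + 20.8)/3 = 29.6.

29.60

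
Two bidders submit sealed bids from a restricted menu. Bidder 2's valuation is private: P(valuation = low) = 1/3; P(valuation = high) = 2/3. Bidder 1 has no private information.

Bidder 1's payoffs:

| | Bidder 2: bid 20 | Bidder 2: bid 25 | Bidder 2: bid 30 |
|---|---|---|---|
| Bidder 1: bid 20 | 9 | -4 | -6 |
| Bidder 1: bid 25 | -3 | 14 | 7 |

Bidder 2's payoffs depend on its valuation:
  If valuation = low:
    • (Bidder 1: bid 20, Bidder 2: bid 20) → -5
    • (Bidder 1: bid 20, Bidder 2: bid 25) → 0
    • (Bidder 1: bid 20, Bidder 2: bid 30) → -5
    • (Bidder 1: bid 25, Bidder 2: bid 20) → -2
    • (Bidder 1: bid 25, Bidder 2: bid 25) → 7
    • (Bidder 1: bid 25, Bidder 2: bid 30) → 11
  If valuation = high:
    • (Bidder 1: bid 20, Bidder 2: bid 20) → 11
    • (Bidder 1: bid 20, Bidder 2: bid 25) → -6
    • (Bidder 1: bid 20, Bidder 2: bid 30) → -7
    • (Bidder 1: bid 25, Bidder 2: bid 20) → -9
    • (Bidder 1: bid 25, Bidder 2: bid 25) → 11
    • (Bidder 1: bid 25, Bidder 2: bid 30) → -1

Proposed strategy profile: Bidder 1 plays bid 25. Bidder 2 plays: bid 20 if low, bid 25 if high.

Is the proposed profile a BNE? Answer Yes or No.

A profile is a BNE iff every type of every player is best-responding given beliefs about the other side.
Bidder 1 plays bid 25: E[bid 25] = 1/3·(-3) + 2/3·(14) = 25/3; E[bid 20] = 1/3. Best-responding. ✓
Bidder 2 (valuation low), facing bid 25: bid 20 gives -2, bid 25 gives 7, bid 30 gives 11. Proposed bid 20 is not best — profitable deviation exists. ✗
Bidder 2 (valuation high), facing bid 25: bid 20 gives -9, bid 25 gives 11, bid 30 gives -1. Proposed bid 25 is best. ✓

No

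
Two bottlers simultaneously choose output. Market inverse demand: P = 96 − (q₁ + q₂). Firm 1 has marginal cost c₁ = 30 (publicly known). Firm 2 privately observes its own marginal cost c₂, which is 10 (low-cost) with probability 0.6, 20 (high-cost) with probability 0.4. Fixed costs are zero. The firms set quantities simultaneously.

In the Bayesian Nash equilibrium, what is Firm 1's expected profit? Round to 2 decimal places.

277.78

Type-c best response for Firm 2: q₂(c) = (96 − c)/2 − q₁/2.
Firm 1 maximizes expected profit; its first-order condition is 96 − 2q₁ − E[q₂] − 30 = 0.
Substituting E[q₂] and solving: E[c₂] = 14, so q₁ = (96 − 2·30 + 14)/3 = 16.6667.
E[P] = 96 − (q₁ + E[q₂]) = 46.6667; Firm 1's expected profit = (E[P] − 30)·q₁ = (46.6667 − 30)·16.6667 = 277.778.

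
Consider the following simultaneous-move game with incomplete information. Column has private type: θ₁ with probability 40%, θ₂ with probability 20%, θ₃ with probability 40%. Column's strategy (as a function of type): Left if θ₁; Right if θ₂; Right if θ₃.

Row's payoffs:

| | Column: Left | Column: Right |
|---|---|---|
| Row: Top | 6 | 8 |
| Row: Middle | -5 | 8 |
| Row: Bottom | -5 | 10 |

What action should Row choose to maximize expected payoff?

Top

E[Top] = 0.4·(6) + 0.2·(8) + 0.4·(8) = 7.2
E[Middle] = 0.4·(-5) + 0.2·(8) + 0.4·(8) = 2.8
E[Bottom] = 0.4·(-5) + 0.2·(10) + 0.4·(10) = 4
Best response: Top (7.2 is the largest).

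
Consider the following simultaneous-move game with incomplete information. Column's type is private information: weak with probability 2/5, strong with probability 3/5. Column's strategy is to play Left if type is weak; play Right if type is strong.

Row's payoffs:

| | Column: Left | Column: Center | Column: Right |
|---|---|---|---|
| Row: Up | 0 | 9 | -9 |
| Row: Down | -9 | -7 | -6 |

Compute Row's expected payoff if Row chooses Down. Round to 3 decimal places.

-7.200

E[Down] = 2/5·(-9) + 3/5·(-6) = (-18/5) + (-18/5) = -36/5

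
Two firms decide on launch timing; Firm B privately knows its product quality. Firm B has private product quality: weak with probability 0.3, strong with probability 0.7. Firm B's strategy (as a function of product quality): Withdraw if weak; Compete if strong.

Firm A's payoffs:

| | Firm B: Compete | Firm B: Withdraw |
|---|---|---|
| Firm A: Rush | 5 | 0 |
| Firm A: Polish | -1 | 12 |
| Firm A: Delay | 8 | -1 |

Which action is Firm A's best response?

E[Rush] = 0.3·(0) + 0.7·(5) = 3.5
E[Polish] = 0.3·(12) + 0.7·(-1) = 2.9
E[Delay] = 0.3·(-1) + 0.7·(8) = 5.3
Best response: Delay (5.3 is the largest).

Delay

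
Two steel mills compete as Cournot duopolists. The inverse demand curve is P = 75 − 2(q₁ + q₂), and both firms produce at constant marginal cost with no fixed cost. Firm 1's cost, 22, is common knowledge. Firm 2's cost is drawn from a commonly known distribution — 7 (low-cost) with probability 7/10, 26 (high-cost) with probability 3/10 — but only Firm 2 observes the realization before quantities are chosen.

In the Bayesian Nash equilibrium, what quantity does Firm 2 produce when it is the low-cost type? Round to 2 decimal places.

13.36

Firm 2 with cost c maximizes (75 − 2(q₁+q₂) − c)·q₂, giving q₂(c) = (75 − c − 2q₁)/4.
E[c₂] = 7/10·7 + 3/10·26 = 12.7
Firm 1's FOC against E[q₂] yields q₁ = (75 − 2·22 + E[c₂])/6 = (75 − 44 + 12.7)/6 = 7.28333.
q₂(low-cost) = (75 − 7 − 2·7.28333)/4 = 13.3583.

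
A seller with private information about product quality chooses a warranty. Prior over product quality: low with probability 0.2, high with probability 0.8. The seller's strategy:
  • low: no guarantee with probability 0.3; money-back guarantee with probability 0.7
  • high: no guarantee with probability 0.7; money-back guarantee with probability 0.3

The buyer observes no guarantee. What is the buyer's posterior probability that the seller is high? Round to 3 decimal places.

0.903

P(no guarantee) = 0.2·0.3 + 0.8·0.7 = 0.62
P(high | no guarantee) = (0.8·0.7) / 0.62 = 0.56 / 0.62 = 0.903226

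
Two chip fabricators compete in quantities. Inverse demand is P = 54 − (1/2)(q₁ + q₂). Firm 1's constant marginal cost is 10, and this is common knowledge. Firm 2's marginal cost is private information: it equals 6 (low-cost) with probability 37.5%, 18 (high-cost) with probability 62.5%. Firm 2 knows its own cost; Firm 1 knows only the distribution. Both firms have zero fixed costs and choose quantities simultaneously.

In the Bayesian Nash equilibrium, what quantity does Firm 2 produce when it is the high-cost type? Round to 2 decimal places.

20.17

Type-c best response for Firm 2: q₂(c) = (54 − c) − q₁/2.
Firm 1 maximizes expected profit; its first-order condition is 54 − q₁ − (1/2)E[q₂] − 10 = 0.
Substituting E[q₂] and solving: E[c₂] = 13.5, so q₁ = (54 − 2·10 + 13.5)/(3/2) = 31.6667.
q₂(high-cost) = (54 − 18 − (1/2)·31.6667) = 20.1667.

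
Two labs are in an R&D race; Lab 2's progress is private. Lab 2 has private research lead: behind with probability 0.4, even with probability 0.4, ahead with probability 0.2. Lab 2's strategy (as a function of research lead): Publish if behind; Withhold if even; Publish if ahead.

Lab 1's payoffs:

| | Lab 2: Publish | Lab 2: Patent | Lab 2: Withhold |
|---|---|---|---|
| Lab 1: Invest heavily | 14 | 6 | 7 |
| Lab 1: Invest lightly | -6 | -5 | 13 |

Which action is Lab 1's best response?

E[Invest heavily] = 0.4·(14) + 0.4·(7) + 0.2·(14) = 11.2
E[Invest lightly] = 0.4·(-6) + 0.4·(13) + 0.2·(-6) = 1.6
Best response: Invest heavily (11.2 is the largest).

Invest heavily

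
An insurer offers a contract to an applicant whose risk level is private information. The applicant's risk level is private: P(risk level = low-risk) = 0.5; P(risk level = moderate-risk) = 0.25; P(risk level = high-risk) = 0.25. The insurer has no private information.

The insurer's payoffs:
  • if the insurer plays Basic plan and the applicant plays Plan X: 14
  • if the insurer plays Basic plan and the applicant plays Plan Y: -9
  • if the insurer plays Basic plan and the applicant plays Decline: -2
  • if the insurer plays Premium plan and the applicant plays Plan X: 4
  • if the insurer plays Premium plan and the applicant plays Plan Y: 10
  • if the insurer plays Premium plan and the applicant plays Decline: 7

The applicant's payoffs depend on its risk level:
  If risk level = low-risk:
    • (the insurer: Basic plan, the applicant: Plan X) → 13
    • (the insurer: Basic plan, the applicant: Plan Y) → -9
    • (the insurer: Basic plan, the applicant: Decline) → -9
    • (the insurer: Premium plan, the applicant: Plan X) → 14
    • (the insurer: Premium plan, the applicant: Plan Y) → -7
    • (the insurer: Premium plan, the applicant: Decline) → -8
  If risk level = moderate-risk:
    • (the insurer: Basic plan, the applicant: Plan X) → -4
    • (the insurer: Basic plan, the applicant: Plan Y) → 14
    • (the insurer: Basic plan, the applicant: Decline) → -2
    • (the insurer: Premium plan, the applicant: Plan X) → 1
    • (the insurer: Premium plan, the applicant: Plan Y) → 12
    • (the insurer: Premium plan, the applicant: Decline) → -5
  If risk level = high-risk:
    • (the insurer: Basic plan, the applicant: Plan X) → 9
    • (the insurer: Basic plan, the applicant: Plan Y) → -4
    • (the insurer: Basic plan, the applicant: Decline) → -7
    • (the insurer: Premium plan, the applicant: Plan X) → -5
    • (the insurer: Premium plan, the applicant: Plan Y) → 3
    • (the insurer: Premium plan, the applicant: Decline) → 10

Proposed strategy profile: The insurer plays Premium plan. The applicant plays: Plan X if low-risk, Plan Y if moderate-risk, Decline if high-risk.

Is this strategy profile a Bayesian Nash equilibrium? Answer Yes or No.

A profile is a BNE iff every type of every player is best-responding given beliefs about the other side.
The insurer plays Premium plan: E[Premium plan] = 0.5·(4) + 0.25·(10) + 0.25·(7) = 6.25; E[Basic plan] = 4.25. Best-responding. ✓
The applicant (risk level low-risk), facing Premium plan: Plan X gives 14, Plan Y gives -7, Decline gives -8. Proposed Plan X is best. ✓
The applicant (risk level moderate-risk), facing Premium plan: Plan X gives 1, Plan Y gives 12, Decline gives -5. Proposed Plan Y is best. ✓
The applicant (risk level high-risk), facing Premium plan: Plan X gives -5, Plan Y gives 3, Decline gives 10. Proposed Decline is best. ✓

Yes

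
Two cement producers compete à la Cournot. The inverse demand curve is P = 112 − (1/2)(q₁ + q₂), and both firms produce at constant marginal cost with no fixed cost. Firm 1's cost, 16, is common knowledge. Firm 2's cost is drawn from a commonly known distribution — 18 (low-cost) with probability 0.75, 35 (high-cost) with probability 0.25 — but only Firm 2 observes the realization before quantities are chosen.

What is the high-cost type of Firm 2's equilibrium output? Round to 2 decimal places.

42.92

Type-c best response for Firm 2: q₂(c) = (112 − c) − q₁/2.
Firm 1 maximizes expected profit; its first-order condition is 112 − q₁ − (1/2)E[q₂] − 16 = 0.
Substituting E[q₂] and solving: E[c₂] = 22.25, so q₁ = (112 − 2·16 + 22.25)/(3/2) = 68.1667.
q₂(high-cost) = (112 − 35 − (1/2)·68.1667) = 42.9167.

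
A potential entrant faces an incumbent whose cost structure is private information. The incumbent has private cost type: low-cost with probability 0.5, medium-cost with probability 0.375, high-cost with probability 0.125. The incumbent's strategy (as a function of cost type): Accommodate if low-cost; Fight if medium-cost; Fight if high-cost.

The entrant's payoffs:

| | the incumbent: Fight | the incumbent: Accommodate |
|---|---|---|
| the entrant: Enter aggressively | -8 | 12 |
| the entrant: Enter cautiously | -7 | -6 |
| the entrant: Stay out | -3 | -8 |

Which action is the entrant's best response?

Enter aggressively

E[Enter aggressively] = 0.5·(12) + 0.375·(-8) + 0.125·(-8) = 2
E[Enter cautiously] = 0.5·(-6) + 0.375·(-7) + 0.125·(-7) = -6.5
E[Stay out] = 0.5·(-8) + 0.375·(-3) + 0.125·(-3) = -5.5
Best response: Enter aggressively (2 is the largest).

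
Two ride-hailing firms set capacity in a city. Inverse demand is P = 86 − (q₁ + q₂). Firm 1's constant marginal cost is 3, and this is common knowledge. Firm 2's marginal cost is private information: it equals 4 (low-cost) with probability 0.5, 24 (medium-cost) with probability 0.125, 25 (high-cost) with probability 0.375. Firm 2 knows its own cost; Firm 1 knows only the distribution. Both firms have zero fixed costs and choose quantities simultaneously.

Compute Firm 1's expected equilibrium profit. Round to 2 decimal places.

Firm 2 with cost c maximizes (86 − (q₁+q₂) − c)·q₂, giving q₂(c) = (86 − c − q₁)/2.
E[c₂] = 0.5·4 + 0.125·24 + 0.375·25 = 14.375
Firm 1's FOC against E[q₂] yields q₁ = (86 − 2·3 + E[c₂])/3 = (86 − 6 + 14.375)/3 = 31.4583.
E[P] = 86 − (q₁ + E[q₂]) = 34.4583; Firm 1's expected profit = (E[P] − 3)·q₁ = (34.4583 − 3)·31.4583 = 989.627.

989.63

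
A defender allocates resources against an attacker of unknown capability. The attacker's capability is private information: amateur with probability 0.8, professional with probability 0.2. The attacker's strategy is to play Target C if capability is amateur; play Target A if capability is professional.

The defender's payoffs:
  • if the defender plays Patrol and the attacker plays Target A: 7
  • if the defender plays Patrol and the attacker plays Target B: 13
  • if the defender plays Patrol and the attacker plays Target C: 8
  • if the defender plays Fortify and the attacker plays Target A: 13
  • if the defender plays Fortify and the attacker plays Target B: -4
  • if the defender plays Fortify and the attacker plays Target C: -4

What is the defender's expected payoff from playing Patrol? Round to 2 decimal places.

E[Patrol] = 0.8·8 + 0.2·7 = 6.4 + 1.4 = 7.8

7.80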